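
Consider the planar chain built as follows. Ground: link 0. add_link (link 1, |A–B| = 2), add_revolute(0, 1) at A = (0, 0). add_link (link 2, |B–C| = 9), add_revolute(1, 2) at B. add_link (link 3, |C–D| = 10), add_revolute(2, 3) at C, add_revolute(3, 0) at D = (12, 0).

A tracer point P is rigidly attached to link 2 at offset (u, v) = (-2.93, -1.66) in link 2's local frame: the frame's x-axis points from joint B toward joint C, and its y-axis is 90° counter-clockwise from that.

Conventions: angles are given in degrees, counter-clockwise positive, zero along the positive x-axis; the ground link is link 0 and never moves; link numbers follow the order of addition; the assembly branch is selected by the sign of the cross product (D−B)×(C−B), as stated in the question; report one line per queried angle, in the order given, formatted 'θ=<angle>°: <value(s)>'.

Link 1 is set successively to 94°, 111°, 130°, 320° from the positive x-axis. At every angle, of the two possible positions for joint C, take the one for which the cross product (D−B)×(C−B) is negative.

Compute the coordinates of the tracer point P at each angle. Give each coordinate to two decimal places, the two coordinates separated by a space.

A=(0,0), D=(12.00,0)
θ=94°: B = A + 2.00·(cos94°, sin94°) = (-0.1395, 1.9951)
θ=94°: |BD| = 12.3024
θ=94°: circle(B,9.00) ∩ circle(D,10.00): a=5.3790, h=7.2157
θ=94°:   candidates: C₊=(6.3385,8.2430) cross=88.770; C₋=(3.9981,-5.9974) cross=-88.770
θ=94°:   branch - wants cross < 0 → take C=(3.9981,-5.9974) (cross=-88.770)
θ=94°: ex = (C−B)/|BC| = (0.4597,-0.8881); ey = (0.8881,0.4597)
θ=94°: P = B + -2.93·ex + -1.66·ey = (-2.9607,3.8340)
θ=111°: B = A + 2.00·(cos111°, sin111°) = (-0.7167, 1.8672)
θ=111°: |BD| = 12.8531
θ=111°: circle(B,9.00) ∩ circle(D,10.00): a=5.6874, h=6.9752
θ=111°:   candidates: C₊=(5.9236,7.9422) cross=89.653; C₋=(3.8971,-5.8602) cross=-89.653
θ=111°:   branch - wants cross < 0 → take C=(3.8971,-5.8602) (cross=-89.653)
θ=111°: ex = (C−B)/|BC| = (0.5126,-0.8586); ey = (0.8586,0.5126)
θ=111°: P = B + -2.93·ex + -1.66·ey = (-3.6441,3.5319)
θ=130°: B = A + 2.00·(cos130°, sin130°) = (-1.2856, 1.5321)
θ=130°: |BD| = 13.3736
θ=130°: circle(B,9.00) ∩ circle(D,10.00): a=5.9765, h=6.7292
θ=130°:   candidates: C₊=(5.4224,7.5323) cross=89.994; C₋=(3.8806,-5.8375) cross=-89.994
θ=130°:   branch - wants cross < 0 → take C=(3.8806,-5.8375) (cross=-89.994)
θ=130°: ex = (C−B)/|BC| = (0.5740,-0.8188); ey = (0.8188,0.5740)
θ=130°: P = B + -2.93·ex + -1.66·ey = (-4.3267,2.9784)
θ=320°: B = A + 2.00·(cos320°, sin320°) = (1.5321, -1.2856)
θ=320°: |BD| = 10.5466
θ=320°: circle(B,9.00) ∩ circle(D,10.00): a=4.3725, h=7.8665
θ=320°:   candidates: C₊=(4.9131,7.0552) cross=82.964; C₋=(6.8309,-8.5604) cross=-82.964
θ=320°:   branch - wants cross < 0 → take C=(6.8309,-8.5604) (cross=-82.964)
θ=320°: ex = (C−B)/|BC| = (0.5888,-0.8083); ey = (0.8083,0.5888)
θ=320°: P = B + -2.93·ex + -1.66·ey = (-1.5348,0.1054)

θ=94°: -2.96 3.83
θ=111°: -3.64 3.53
θ=130°: -4.33 2.98
θ=320°: -1.53 0.11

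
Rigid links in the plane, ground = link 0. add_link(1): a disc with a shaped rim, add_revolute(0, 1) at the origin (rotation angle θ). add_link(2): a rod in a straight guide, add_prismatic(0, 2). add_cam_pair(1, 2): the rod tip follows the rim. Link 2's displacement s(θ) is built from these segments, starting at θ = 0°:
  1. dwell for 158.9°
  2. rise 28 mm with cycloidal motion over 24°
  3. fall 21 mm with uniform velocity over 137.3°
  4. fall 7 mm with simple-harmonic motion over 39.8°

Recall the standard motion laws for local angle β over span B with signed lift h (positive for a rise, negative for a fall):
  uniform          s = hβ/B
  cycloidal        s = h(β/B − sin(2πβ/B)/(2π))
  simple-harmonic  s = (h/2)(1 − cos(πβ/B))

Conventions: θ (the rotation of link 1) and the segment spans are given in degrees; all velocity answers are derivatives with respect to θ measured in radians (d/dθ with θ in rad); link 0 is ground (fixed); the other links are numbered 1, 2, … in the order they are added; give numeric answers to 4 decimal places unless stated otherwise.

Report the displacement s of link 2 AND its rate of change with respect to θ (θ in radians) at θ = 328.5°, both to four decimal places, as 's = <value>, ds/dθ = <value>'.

segment 1 (0° to 158.9°, dwell): s unchanged at 0.0000
segment 2 (158.9° to 182.9°, cycloidal, h = 28) is passed completely: s = 0.0000 + (28) = 28.0000
segment 3 (182.9° to 320.2°, uniform, h = -21) is passed completely: s = 28.0000 + (-21) = 7.0000
θ = 328.5° falls in segment 4 (320.2° to 360°, simple-harmonic, h = -7): β = 328.5 − 320.2 = 8.3°, B = 39.8°; Δs = -7/2·(1 − cos(π·0.2085)) = -0.7247; s = 7.0000 − 0.7247 = 6.2753
velocity in seg [320.2°–360°] (simple-harmonic), θ in radians: β = 8.3° = 0.1449 rad, B = 39.8° = 0.6946 rad; ds/dθ = (πh/(2B)) sin(πβ/B) = (π·(-7)/(2·0.6946)) sin(π·0.2085) = -9.644432 mm/rad

s = 6.2753, ds/dθ = -9.6444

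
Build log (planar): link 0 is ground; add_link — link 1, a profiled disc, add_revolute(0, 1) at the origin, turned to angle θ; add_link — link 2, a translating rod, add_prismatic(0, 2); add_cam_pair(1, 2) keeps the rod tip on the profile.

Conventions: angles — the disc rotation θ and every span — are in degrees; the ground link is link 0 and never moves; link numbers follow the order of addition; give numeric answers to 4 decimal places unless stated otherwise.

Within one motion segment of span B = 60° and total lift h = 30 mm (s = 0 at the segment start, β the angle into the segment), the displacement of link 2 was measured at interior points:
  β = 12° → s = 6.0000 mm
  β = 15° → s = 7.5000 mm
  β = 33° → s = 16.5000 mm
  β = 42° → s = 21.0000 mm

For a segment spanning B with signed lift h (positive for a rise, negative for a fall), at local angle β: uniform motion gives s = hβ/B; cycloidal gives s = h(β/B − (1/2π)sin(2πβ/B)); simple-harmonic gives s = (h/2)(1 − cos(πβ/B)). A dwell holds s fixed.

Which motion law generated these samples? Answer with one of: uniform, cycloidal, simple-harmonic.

candidates at β/B = r: uniform s = h·r (linear in β); cycloidal s = h·(r − sin(2πr)/(2π)); simple-harmonic s = (h/2)(1 − cos(πr))
β=12°: printed 6.0000 | uniform 6.0000, cycloidal 1.4590, simple-harmonic 2.8647
β=15°: printed 7.5000 | uniform 7.5000, cycloidal 2.7254, simple-harmonic 4.3934
β=33°: printed 16.5000 | uniform 16.5000, cycloidal 17.9754, simple-harmonic 17.3465
β=42°: printed 21.0000 | uniform 21.0000, cycloidal 25.5410, simple-harmonic 23.8168
only one law matches every sample → uniform

uniform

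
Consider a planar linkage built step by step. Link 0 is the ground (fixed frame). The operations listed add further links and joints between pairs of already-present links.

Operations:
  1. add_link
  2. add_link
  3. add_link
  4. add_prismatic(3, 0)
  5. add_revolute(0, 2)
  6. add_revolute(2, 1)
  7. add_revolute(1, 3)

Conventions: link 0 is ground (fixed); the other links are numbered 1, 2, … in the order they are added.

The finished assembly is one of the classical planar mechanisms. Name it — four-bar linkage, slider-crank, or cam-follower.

links: 4 (incl. ground); joints: 3 revolute, 1 prismatic, 0 higher (cam) pair, forming one closed loop
4 links, 3 revolutes + 1 prismatic in one loop → slider-crank

slider-crank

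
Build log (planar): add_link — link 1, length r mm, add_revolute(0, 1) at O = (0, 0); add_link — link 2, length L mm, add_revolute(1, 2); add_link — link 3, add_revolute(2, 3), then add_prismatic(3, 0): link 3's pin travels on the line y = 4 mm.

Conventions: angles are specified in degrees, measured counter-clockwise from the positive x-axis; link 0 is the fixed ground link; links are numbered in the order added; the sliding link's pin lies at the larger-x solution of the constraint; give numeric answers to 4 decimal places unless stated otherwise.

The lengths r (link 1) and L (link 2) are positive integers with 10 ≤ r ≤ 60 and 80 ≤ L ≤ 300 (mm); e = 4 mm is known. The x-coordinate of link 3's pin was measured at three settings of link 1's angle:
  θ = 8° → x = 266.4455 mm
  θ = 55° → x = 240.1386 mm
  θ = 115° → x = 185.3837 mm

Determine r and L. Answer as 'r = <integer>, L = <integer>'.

constraint per measurement: (x − r cos θ)² + (r sin θ − e)² = L²
subtracting the θ₁ and θ₂ equations cancels the r² and L² terms:
r = (x₁² − x₂²) / (2[(x₁cos θ₁ + e sin θ₁) − (x₂cos θ₂ + e sin θ₂)]) = 54.0001 → r = 54
L² = (x₁ − r cos θ₁)² + (r sin θ₁ − e)² = 45369.0149 → L = 213.0000 → L = 213
check at θ₃=115°: x = 185.3837 (printed 185.3837) ✓

r = 54, L = 213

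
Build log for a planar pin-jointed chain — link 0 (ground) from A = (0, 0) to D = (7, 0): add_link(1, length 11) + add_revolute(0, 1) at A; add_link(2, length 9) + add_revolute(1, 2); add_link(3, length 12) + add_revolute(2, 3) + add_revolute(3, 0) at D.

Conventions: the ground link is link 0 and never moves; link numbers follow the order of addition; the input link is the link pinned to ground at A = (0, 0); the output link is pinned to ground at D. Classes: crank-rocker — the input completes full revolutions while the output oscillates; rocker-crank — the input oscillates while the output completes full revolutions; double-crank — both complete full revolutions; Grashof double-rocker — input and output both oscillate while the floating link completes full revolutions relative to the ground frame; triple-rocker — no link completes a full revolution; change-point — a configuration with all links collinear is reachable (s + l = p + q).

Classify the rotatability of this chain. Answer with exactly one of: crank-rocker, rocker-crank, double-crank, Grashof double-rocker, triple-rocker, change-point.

lengths: ground=7, input=11, coupler=9, output=12
sorted: s=7 (shortest), l=12 (longest), p+q=20
s + l = 19 vs p + q = 20
s + l < p + q (Grashof) with shortest = ground link → double-crank

double-crank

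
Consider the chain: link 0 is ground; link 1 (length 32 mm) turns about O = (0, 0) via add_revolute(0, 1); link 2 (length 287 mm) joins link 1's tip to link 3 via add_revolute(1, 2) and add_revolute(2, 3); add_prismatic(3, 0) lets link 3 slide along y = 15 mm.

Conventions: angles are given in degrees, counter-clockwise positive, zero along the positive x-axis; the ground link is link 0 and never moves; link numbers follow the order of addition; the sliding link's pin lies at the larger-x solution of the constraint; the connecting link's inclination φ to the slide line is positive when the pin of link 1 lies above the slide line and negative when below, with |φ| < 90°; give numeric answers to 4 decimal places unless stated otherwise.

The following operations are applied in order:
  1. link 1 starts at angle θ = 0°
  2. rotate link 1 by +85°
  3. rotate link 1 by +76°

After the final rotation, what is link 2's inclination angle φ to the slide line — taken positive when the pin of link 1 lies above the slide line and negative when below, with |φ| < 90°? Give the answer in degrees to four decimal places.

geometry: r = 32 mm, L = 287 mm, e = 15 mm; θ starts at 0°
rotate link 1 by +85°: θ ← 0° +85° = 85°
rotate link 1 by +76°: θ ← 85° +76° = 161°
h = r sin θ − e = 10.418181 − 15 = -4.581819
sin φ = h / L = -4.581819 / 287 = -0.01596453
φ = arcsin(-0.01596453) = -0.914739°

-0.9147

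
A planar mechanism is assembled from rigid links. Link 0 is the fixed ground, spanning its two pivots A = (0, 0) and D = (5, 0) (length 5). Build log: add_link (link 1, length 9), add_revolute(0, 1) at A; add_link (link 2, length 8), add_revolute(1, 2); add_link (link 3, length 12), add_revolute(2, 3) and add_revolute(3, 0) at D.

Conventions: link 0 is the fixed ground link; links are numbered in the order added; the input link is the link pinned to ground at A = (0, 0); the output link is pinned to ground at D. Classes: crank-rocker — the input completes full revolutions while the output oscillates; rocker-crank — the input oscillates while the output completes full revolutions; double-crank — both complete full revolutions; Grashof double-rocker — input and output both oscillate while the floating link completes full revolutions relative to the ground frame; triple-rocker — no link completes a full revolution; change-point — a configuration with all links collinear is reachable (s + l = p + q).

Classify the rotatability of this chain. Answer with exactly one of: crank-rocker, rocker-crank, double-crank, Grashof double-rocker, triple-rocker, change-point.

lengths: ground=5, input=9, coupler=8, output=12
sorted: s=5 (shortest), l=12 (longest), p+q=17
s + l = 17 vs p + q = 17
s + l = p + q → change-point (collinear configuration reachable)

change-point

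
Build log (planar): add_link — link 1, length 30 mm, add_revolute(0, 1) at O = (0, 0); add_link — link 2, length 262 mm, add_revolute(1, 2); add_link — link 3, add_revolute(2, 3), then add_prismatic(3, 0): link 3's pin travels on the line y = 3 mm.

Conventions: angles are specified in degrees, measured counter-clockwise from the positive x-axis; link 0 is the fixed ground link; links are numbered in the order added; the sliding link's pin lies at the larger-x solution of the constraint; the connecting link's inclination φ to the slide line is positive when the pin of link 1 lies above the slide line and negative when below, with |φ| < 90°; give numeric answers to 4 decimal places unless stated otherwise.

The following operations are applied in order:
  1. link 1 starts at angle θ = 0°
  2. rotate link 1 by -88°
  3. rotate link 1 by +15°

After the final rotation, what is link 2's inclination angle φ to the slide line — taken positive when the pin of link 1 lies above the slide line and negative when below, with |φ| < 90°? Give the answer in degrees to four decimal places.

geometry: r = 30 mm, L = 262 mm, e = 3 mm; θ starts at 0°
rotate link 1 by -88°: θ ← 0° -88° = -88°
rotate link 1 by +15°: θ ← -88° +15° = -73°
h = r sin θ − e = -28.689143 − 3 = -31.689143
sin φ = h / L = -31.689143 / 262 = -0.12095093
φ = arcsin(-0.12095093) = -6.946986°

-6.9470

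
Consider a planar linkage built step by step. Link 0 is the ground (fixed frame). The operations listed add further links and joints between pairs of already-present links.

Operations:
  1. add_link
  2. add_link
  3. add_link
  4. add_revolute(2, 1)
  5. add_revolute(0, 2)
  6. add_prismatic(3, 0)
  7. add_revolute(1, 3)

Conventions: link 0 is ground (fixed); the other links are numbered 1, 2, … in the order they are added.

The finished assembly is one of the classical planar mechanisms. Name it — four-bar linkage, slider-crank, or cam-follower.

links: 4 (incl. ground); joints: 3 revolute, 1 prismatic, 0 higher (cam) pair, forming one closed loop
4 links, 3 revolutes + 1 prismatic in one loop → slider-crank

slider-crank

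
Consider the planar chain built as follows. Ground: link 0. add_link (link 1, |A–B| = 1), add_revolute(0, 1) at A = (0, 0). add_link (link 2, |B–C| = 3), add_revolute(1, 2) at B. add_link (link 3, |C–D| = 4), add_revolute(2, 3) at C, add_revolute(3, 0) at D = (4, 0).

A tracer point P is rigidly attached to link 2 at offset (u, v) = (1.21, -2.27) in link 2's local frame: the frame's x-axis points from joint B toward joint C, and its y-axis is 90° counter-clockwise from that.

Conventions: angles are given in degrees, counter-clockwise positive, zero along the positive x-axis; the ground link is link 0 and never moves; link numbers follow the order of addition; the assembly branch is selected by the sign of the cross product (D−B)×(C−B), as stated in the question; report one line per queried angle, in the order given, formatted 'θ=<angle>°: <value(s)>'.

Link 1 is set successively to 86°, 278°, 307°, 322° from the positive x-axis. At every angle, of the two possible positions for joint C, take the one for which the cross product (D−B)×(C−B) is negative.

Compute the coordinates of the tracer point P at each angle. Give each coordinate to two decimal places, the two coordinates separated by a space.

A=(0,0), D=(4.00,0)
θ=86°: B = A + 1.00·(cos86°, sin86°) = (0.0698, 0.9976)
θ=86°: |BD| = 4.0549
θ=86°: circle(B,3.00) ∩ circle(D,4.00): a=1.1643, h=2.7649
θ=86°:   candidates: C₊=(1.8784,3.3910) cross=11.211; C₋=(0.5180,-1.9688) cross=-11.211
θ=86°:   branch - wants cross < 0 → take C=(0.5180,-1.9688) (cross=-11.211)
θ=86°: ex = (C−B)/|BC| = (0.1494,-0.9888); ey = (0.9888,0.1494)
θ=86°: P = B + 1.21·ex + -2.27·ey = (-1.9939,-0.5381)
θ=278°: B = A + 1.00·(cos278°, sin278°) = (0.1392, -0.9903)
θ=278°: |BD| = 3.9858
θ=278°: circle(B,3.00) ∩ circle(D,4.00): a=1.1148, h=2.7852
θ=278°:   candidates: C₊=(0.5270,1.9846) cross=11.101; C₋=(1.9110,-3.4112) cross=-11.101
θ=278°:   branch - wants cross < 0 → take C=(1.9110,-3.4112) (cross=-11.101)
θ=278°: ex = (C−B)/|BC| = (0.5906,-0.8070); ey = (0.8070,0.5906)
θ=278°: P = B + 1.21·ex + -2.27·ey = (-0.9780,-3.3074)
θ=307°: B = A + 1.00·(cos307°, sin307°) = (0.6018, -0.7986)
θ=307°: |BD| = 3.4908
θ=307°: circle(B,3.00) ∩ circle(D,4.00): a=0.7427, h=2.9066
θ=307°:   candidates: C₊=(0.6599,2.2008) cross=10.146; C₋=(1.9898,-3.4582) cross=-10.146
θ=307°:   branch - wants cross < 0 → take C=(1.9898,-3.4582) (cross=-10.146)
θ=307°: ex = (C−B)/|BC| = (0.4627,-0.8865); ey = (0.8865,0.4627)
θ=307°: P = B + 1.21·ex + -2.27·ey = (-0.8508,-2.9216)
θ=322°: B = A + 1.00·(cos322°, sin322°) = (0.7880, -0.6157)
θ=322°: |BD| = 3.2705
θ=322°: circle(B,3.00) ∩ circle(D,4.00): a=0.5650, h=2.9463
θ=322°:   candidates: C₊=(0.7883,2.3843) cross=9.636; C₋=(1.8976,-3.4029) cross=-9.636
θ=322°:   branch - wants cross < 0 → take C=(1.8976,-3.4029) (cross=-9.636)
θ=322°: ex = (C−B)/|BC| = (0.3699,-0.9291); ey = (0.9291,0.3699)
θ=322°: P = B + 1.21·ex + -2.27·ey = (-0.8735,-2.5794)

θ=86°: -1.99 -0.54
θ=278°: -0.98 -3.31
θ=307°: -0.85 -2.92
θ=322°: -0.87 -2.58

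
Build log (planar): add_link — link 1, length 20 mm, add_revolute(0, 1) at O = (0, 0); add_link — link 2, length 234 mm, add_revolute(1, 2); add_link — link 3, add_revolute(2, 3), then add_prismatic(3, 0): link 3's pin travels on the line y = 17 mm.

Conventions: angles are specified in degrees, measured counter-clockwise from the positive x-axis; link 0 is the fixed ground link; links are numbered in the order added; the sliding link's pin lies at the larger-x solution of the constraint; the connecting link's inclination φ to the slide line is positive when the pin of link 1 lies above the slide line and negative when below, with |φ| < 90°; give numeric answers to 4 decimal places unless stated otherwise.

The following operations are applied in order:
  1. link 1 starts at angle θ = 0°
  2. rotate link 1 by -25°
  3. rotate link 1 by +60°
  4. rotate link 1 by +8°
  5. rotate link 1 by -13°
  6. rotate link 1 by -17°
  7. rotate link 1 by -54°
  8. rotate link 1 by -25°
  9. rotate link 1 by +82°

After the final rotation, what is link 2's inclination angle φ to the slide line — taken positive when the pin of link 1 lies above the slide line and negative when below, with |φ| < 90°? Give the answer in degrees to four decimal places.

geometry: r = 20 mm, L = 234 mm, e = 17 mm; θ starts at 0°
rotate link 1 by -25°: θ ← 0° -25° = -25°
rotate link 1 by +60°: θ ← -25° +60° = 35°
rotate link 1 by +8°: θ ← 35° +8° = 43°
rotate link 1 by -13°: θ ← 43° -13° = 30°
rotate link 1 by -17°: θ ← 30° -17° = 13°
rotate link 1 by -54°: θ ← 13° -54° = -41°
rotate link 1 by -25°: θ ← -41° -25° = -66°
rotate link 1 by +82°: θ ← -66° +82° = 16°
h = r sin θ − e = 5.512747 − 17 = -11.487253
sin φ = h / L = -11.487253 / 234 = -0.04909082
φ = arcsin(-0.04909082) = -2.813828°

-2.8138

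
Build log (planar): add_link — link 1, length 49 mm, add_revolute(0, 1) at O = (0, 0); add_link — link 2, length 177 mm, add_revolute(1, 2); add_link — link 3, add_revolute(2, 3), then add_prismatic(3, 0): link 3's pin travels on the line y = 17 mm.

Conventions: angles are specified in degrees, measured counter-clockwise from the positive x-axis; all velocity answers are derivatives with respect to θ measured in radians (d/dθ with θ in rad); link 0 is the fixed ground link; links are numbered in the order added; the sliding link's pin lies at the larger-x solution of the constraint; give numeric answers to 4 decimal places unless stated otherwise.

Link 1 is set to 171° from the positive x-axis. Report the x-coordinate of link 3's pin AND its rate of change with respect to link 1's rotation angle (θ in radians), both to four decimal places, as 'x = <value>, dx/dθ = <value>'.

geometry: r = 49 mm, L = 177 mm, e = 17 mm
crank pin P = (r cos θ, r sin θ) = (-48.396729, 7.665289)
h = r sin θ − e = 7.665289 − 17 = -9.334711
x = r cos θ + √(L² − h²) = -48.396729 + 176.753679 = 128.356951
dx/dθ = −r sin θ − h·r cos θ/√(L² − h²) (θ in radians; h = -9.334711) = -10.221216

x = 128.3570, dx/dθ = -10.2212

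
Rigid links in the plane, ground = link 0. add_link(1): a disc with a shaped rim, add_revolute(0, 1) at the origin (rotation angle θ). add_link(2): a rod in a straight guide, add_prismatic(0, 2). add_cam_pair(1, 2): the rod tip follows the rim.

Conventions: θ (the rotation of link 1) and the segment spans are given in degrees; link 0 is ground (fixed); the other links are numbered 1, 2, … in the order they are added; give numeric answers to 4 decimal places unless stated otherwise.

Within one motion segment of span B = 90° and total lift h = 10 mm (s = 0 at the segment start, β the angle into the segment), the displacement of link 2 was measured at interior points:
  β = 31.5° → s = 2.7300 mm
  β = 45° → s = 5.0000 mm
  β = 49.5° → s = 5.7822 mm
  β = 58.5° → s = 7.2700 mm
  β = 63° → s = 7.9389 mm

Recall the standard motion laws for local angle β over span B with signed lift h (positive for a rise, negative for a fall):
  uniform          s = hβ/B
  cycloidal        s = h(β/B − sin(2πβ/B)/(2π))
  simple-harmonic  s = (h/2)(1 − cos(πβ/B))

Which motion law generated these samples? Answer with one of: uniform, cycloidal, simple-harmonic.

candidates at β/B = r: uniform s = h·r (linear in β); cycloidal s = h·(r − sin(2πr)/(2π)); simple-harmonic s = (h/2)(1 − cos(πr))
β=31.5°: printed 2.7300 | uniform 3.5000, cycloidal 2.2124, simple-harmonic 2.7300
β=45°: printed 5.0000 | uniform 5.0000, cycloidal 5.0000, simple-harmonic 5.0000
β=49.5°: printed 5.7822 | uniform 5.5000, cycloidal 5.9918, simple-harmonic 5.7822
β=58.5°: printed 7.2700 | uniform 6.5000, cycloidal 7.7876, simple-harmonic 7.2700
β=63°: printed 7.9389 | uniform 7.0000, cycloidal 8.5137, simple-harmonic 7.9389
only one law matches every sample → simple-harmonic

simple-harmonic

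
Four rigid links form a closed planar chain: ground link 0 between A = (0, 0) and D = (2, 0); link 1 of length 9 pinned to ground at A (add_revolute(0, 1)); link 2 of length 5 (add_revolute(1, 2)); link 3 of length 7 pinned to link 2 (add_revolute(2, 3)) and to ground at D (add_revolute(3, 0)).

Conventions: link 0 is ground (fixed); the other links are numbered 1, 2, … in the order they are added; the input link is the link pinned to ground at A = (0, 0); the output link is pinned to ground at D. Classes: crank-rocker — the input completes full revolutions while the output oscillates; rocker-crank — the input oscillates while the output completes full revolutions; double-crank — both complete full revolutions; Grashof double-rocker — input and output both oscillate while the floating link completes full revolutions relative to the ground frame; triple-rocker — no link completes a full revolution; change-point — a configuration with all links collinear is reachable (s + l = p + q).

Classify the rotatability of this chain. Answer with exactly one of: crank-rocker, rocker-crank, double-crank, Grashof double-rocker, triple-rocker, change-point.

lengths: ground=2, input=9, coupler=5, output=7
sorted: s=2 (shortest), l=9 (longest), p+q=12
s + l = 11 vs p + q = 12
s + l < p + q (Grashof) with shortest = ground link → double-crank

double-crank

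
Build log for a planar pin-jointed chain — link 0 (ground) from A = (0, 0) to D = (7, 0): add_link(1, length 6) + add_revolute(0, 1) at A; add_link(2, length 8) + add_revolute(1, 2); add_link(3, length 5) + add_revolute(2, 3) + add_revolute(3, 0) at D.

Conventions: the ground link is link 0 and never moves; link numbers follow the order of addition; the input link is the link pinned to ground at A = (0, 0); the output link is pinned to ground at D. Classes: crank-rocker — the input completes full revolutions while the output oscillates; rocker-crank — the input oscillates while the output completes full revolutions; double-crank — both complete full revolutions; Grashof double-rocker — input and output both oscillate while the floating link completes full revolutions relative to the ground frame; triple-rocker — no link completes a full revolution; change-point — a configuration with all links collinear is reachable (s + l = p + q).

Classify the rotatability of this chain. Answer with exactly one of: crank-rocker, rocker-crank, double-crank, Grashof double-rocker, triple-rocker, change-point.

lengths: ground=7, input=6, coupler=8, output=5
sorted: s=5 (shortest), l=8 (longest), p+q=13
s + l = 13 vs p + q = 13
s + l = p + q → change-point (collinear configuration reachable)

change-point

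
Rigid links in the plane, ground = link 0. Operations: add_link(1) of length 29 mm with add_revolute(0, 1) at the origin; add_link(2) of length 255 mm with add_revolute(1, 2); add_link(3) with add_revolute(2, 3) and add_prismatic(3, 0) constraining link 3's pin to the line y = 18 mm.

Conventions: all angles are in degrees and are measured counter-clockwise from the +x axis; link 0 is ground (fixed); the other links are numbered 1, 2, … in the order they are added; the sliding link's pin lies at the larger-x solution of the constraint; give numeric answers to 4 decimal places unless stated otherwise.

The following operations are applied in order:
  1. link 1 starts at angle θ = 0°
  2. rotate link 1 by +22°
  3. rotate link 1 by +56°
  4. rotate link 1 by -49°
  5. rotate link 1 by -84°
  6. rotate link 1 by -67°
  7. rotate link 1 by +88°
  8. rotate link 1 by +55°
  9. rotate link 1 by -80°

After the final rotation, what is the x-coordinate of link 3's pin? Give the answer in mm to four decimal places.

geometry: r = 29 mm, L = 255 mm, e = 18 mm; θ starts at 0°
rotate link 1 by +22°: θ ← 0° +22° = 22°
rotate link 1 by +56°: θ ← 22° +56° = 78°
rotate link 1 by -49°: θ ← 78° -49° = 29°
rotate link 1 by -84°: θ ← 29° -84° = -55°
rotate link 1 by -67°: θ ← -55° -67° = -122°
rotate link 1 by +88°: θ ← -122° +88° = -34°
rotate link 1 by +55°: θ ← -34° +55° = 21°
rotate link 1 by -80°: θ ← 21° -80° = -59°
crank pin P = (r cos θ, r sin θ) = (14.936104, -24.857852)
h = r sin θ − e = -24.857852 − 18 = -42.857852
x = r cos θ + √(L² − h²) = 14.936104 + 251.372641 = 266.308745

266.3087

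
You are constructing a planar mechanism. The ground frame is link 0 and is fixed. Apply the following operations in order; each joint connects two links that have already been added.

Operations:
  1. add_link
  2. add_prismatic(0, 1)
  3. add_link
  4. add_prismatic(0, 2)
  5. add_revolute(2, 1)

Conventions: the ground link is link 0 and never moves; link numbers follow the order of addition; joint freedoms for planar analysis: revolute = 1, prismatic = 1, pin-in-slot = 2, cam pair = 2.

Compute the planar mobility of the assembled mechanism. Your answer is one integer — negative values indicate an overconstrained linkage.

(L,J1,J2)=(1,0,0); link0 fixed
link1: (2,0,0)
P 0-1 [J1]: (2,1,0)
link2: (3,1,0)
P 0-2 [J1]: (3,2,0)
R 2-1 [J1]: (3,3,0)
Grübler: 3·2 − 2·3 − 0 = 0

M = 0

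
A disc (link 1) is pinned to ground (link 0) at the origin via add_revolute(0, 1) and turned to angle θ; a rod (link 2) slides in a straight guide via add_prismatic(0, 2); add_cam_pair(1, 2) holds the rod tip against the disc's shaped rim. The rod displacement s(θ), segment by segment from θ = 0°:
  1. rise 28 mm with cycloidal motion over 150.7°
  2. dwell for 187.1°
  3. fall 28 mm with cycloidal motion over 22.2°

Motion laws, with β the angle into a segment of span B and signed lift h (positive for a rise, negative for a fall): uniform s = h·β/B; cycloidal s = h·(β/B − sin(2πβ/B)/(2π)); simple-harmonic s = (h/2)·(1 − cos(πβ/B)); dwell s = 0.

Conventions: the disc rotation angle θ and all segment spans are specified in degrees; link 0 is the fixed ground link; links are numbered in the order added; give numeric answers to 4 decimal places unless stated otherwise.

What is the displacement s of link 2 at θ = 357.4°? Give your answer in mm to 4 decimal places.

segment 1 (0° to 150.7°, cycloidal, h = 28) is passed completely: s = 0.0000 + (28) = 28.0000
segment 2 (150.7° to 337.8°, dwell): s unchanged at 28.0000
θ = 357.4° falls in segment 3 (337.8° to 360°, cycloidal, h = -28): β = 357.4 − 337.8 = 19.6°, B = 22.2°; Δs = -28·(0.8829 − sin(2π·0.8829)/(2π)) = -27.7120; s = 28.0000 − 27.7120 = 0.2880

0.2880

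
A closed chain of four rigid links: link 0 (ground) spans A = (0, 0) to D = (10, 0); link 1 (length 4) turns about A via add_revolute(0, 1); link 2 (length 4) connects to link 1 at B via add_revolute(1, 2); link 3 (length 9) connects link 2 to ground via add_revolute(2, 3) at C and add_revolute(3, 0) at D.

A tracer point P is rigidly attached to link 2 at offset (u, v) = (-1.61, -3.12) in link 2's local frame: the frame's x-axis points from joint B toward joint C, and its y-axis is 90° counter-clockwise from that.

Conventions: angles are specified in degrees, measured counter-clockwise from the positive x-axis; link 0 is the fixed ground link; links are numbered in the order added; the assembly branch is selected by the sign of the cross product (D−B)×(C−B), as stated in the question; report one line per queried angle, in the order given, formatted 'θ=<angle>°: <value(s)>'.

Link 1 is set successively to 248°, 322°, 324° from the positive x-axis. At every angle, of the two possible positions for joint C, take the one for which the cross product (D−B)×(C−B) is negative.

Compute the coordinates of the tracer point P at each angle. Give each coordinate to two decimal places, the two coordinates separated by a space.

A=(0,0), D=(10.00,0)
θ=248°: B = A + 4.00·(cos248°, sin248°) = (-1.4984, -3.7087)
θ=248°: |BD| = 12.0817
θ=248°: circle(B,4.00) ∩ circle(D,9.00): a=3.3509, h=2.1844
θ=248°:   candidates: C₊=(1.0201,-0.6012) cross=26.392; C₋=(2.3612,-4.7591) cross=-26.392
θ=248°:   branch - wants cross < 0 → take C=(2.3612,-4.7591) (cross=-26.392)
θ=248°: ex = (C−B)/|BC| = (0.9649,-0.2626); ey = (0.2626,0.9649)
θ=248°: P = B + -1.61·ex + -3.12·ey = (-3.8712,-6.2965)
θ=322°: B = A + 4.00·(cos322°, sin322°) = (3.1520, -2.4626)
θ=322°: |BD| = 7.2773
θ=322°: circle(B,4.00) ∩ circle(D,9.00): a=-0.8273, h=3.9135
θ=322°:   candidates: C₊=(1.0492,0.9400) cross=28.480; C₋=(3.6979,-6.4252) cross=-28.480
θ=322°:   branch - wants cross < 0 → take C=(3.6979,-6.4252) (cross=-28.480)
θ=322°: ex = (C−B)/|BC| = (0.1365,-0.9906); ey = (0.9906,0.1365)
θ=322°: P = B + -1.61·ex + -3.12·ey = (-0.1585,-1.2935)
θ=324°: B = A + 4.00·(cos324°, sin324°) = (3.2361, -2.3511)
θ=324°: |BD| = 7.1609
θ=324°: circle(B,4.00) ∩ circle(D,9.00): a=-0.9581, h=3.8836
θ=324°:   candidates: C₊=(1.0560,1.0026) cross=27.810; C₋=(3.6062,-6.3340) cross=-27.810
θ=324°:   branch - wants cross < 0 → take C=(3.6062,-6.3340) (cross=-27.810)
θ=324°: ex = (C−B)/|BC| = (0.0925,-0.9957); ey = (0.9957,0.0925)
θ=324°: P = B + -1.61·ex + -3.12·ey = (-0.0195,-1.0368)

θ=248°: -3.87 -6.30
θ=322°: -0.16 -1.29
θ=324°: -0.02 -1.04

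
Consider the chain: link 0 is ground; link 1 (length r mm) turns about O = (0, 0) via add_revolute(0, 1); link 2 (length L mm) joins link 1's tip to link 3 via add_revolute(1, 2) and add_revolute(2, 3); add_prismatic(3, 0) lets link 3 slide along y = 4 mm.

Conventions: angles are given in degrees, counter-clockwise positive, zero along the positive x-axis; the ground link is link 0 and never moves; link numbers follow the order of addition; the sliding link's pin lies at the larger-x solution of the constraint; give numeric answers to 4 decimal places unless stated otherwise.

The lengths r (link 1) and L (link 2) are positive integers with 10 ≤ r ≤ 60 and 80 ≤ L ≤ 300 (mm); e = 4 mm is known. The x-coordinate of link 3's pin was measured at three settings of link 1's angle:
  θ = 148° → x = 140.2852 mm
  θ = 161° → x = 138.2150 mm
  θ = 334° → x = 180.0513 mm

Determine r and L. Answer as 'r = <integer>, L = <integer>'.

constraint per measurement: (x − r cos θ)² + (r sin θ − e)² = L²
subtracting the θ₁ and θ₂ equations cancels the r² and L² terms:
r = (x₁² − x₂²) / (2[(x₁cos θ₁ + e sin θ₁) − (x₂cos θ₂ + e sin θ₂)]) = 23.0001 → r = 23
L² = (x₁ − r cos θ₁)² + (r sin θ₁ − e)² = 25599.9876 → L = 160.0000 → L = 160
check at θ₃=334°: x = 180.0513 (printed 180.0513) ✓

r = 23, L = 160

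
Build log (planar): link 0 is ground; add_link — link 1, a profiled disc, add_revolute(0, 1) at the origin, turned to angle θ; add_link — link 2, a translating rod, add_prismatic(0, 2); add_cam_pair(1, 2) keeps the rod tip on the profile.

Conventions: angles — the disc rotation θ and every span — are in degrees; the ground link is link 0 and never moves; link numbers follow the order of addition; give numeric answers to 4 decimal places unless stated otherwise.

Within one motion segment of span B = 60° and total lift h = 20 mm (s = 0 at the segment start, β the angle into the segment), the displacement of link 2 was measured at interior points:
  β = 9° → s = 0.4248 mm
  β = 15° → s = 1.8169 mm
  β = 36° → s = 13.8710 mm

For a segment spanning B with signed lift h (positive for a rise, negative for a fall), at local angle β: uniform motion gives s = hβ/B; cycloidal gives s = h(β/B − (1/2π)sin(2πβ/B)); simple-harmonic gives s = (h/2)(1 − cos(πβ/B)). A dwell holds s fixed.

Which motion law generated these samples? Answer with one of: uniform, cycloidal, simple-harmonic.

candidates at β/B = r: uniform s = h·r (linear in β); cycloidal s = h·(r − sin(2πr)/(2π)); simple-harmonic s = (h/2)(1 − cos(πr))
β=9°: printed 0.4248 | uniform 3.0000, cycloidal 0.4248, simple-harmonic 1.0899
β=15°: printed 1.8169 | uniform 5.0000, cycloidal 1.8169, simple-harmonic 2.9289
β=36°: printed 13.8710 | uniform 12.0000, cycloidal 13.8710, simple-harmonic 13.0902
only one law matches every sample → cycloidal

cycloidal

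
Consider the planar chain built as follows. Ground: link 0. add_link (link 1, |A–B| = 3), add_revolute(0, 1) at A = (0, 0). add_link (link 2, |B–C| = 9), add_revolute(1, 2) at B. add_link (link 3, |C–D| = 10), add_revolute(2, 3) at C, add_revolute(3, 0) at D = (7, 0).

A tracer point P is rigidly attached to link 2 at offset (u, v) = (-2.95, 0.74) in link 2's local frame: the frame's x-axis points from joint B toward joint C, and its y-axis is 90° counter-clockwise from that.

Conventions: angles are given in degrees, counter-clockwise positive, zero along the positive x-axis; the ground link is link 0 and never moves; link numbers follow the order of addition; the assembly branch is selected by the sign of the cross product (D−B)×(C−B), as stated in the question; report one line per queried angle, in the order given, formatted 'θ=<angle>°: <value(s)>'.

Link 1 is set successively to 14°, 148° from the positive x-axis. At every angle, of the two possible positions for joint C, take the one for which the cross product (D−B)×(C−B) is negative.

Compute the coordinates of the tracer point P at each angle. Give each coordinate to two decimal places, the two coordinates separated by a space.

A=(0,0), D=(7.00,0)
θ=14°: B = A + 3.00·(cos14°, sin14°) = (2.9109, 0.7258)
θ=14°: |BD| = 4.1530
θ=14°: circle(B,9.00) ∩ circle(D,10.00): a=-0.2110, h=8.9975
θ=14°:   candidates: C₊=(4.2755,9.6217) cross=37.367; C₋=(1.1308,-8.0964) cross=-37.367
θ=14°:   branch - wants cross < 0 → take C=(1.1308,-8.0964) (cross=-37.367)
θ=14°: ex = (C−B)/|BC| = (-0.1978,-0.9802); ey = (0.9802,-0.1978)
θ=14°: P = B + -2.95·ex + 0.74·ey = (4.2197,3.4711)
θ=148°: B = A + 3.00·(cos148°, sin148°) = (-2.5441, 1.5898)
θ=148°: |BD| = 9.6756
θ=148°: circle(B,9.00) ∩ circle(D,10.00): a=3.8560, h=8.1321
θ=148°:   candidates: C₊=(2.5956,8.9778) cross=78.684; C₋=(-0.0767,-7.0654) cross=-78.684
θ=148°:   branch - wants cross < 0 → take C=(-0.0767,-7.0654) (cross=-78.684)
θ=148°: ex = (C−B)/|BC| = (0.2742,-0.9617); ey = (0.9617,0.2742)
θ=148°: P = B + -2.95·ex + 0.74·ey = (-2.6413,4.6296)

θ=14°: 4.22 3.47
θ=148°: -2.64 4.63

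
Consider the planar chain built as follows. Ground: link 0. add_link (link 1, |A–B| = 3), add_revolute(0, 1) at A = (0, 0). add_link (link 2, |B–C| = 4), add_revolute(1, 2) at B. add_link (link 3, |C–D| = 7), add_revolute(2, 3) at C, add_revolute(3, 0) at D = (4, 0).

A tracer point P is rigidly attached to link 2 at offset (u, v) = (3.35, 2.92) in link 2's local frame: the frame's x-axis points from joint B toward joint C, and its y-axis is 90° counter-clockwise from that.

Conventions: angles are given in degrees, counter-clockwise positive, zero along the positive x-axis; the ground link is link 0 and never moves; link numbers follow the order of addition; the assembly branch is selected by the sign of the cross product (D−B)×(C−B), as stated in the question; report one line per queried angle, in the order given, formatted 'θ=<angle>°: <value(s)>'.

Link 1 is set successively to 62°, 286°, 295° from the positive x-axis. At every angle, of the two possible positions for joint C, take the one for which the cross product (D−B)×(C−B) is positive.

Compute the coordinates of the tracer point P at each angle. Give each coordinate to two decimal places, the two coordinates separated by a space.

A=(0,0), D=(4.00,0)
θ=62°: B = A + 3.00·(cos62°, sin62°) = (1.4084, 2.6488)
θ=62°: |BD| = 3.7058
θ=62°: circle(B,4.00) ∩ circle(D,7.00): a=-2.5996, h=3.0400
θ=62°:   candidates: C₊=(1.7634,6.6331) cross=11.266; C₋=(-2.5826,2.3810) cross=-11.266
θ=62°:   branch + wants cross > 0 → take C=(1.7634,6.6331) (cross=11.266)
θ=62°: ex = (C−B)/|BC| = (0.0887,0.9961); ey = (-0.9961,0.0887)
θ=62°: P = B + 3.35·ex + 2.92·ey = (-1.2028,6.2447)
θ=286°: B = A + 3.00·(cos286°, sin286°) = (0.8269, -2.8838)
θ=286°: |BD| = 4.2877
θ=286°: circle(B,4.00) ∩ circle(D,7.00): a=-1.7043, h=3.6187
θ=286°:   candidates: C₊=(-2.8682,-1.3520) cross=15.516; C₋=(1.9995,-6.7081) cross=-15.516
θ=286°:   branch + wants cross > 0 → take C=(-2.8682,-1.3520) (cross=15.516)
θ=286°: ex = (C−B)/|BC| = (-0.9238,0.3829); ey = (-0.3829,-0.9238)
θ=286°: P = B + 3.35·ex + 2.92·ey = (-3.3859,-4.2984)
θ=295°: B = A + 3.00·(cos295°, sin295°) = (1.2679, -2.7189)
θ=295°: |BD| = 3.8545
θ=295°: circle(B,4.00) ∩ circle(D,7.00): a=-2.3535, h=3.2344
θ=295°:   candidates: C₊=(-2.6818,-2.0864) cross=12.467; C₋=(1.8812,-6.6716) cross=-12.467
θ=295°:   branch + wants cross > 0 → take C=(-2.6818,-2.0864) (cross=12.467)
θ=295°: ex = (C−B)/|BC| = (-0.9874,0.1581); ey = (-0.1581,-0.9874)
θ=295°: P = B + 3.35·ex + 2.92·ey = (-2.5017,-5.0725)

θ=62°: -1.20 6.24
θ=286°: -3.39 -4.30
θ=295°: -2.50 -5.07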